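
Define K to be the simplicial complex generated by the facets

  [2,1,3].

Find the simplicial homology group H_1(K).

Take the total order 1 < 2 < 3 on the vertex set. Then K (dimension 2) consists of the simplices:

  0-simplices (3): [1], [2], [3]
  1-simplices (3): [1,2], [1,3], [2,3]
  2-simplices (1): [1,2,3]

Hence C_0 ≅ Z^3, C_1 ≅ Z^3, C_2 ≅ Z^1.

The boundary map ∂_1: C_1 → C_0 maps an edge to its endpoints' difference, ∂[p,q] = q − p. For instance
  ∂[1,3] = [3] − [1].
This gives a 3×3 integer matrix of rank 2; reducing to Smith normal form yields diagonal entries (1,1).

Boundary ∂_2: C_2 → C_1 maps a triangle to the signed sum of its edges. For instance
  ∂[1,2,3] = [2,3] − [1,3] + [1,2].
This gives a 3×1 integer matrix of rank 1; reducing to Smith normal form yields diagonal entries (1).

From H_k ≅ ker(∂_k) / im(∂_{k+1}) we obtain:

  H_1: rank ker ∂_1 − rank ∂_2 = (3 − 2) − 1 = 0, and the invariant factors of ∂_2 are all 1, so H_1 ≅ 0.

H_1 = 0.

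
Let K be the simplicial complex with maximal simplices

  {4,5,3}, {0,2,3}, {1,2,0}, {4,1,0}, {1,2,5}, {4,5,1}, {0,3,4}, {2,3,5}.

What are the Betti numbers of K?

b_0 = 1, b_1 = 0, b_2 = 1.

We work with the vertex ordering 0 < 1 < 2 < 3 < 4 < 5. The simplices of K, each written with vertices in increasing order, are:

  0-simplices (6): [0], [1], [2], [3], [4], [5]
  1-simplices (12): [0,1], [0,2], [0,3], [0,4], [1,2], [1,4], [1,5], [2,3], [2,5], [3,4], [3,5], [4,5]
  2-simplices (8): [0,1,2], [0,1,4], [0,2,3], [0,3,4], [1,2,5], [1,4,5], [2,3,5], [3,4,5]

Hence C_0 ≅ Z^6, C_1 ≅ Z^12, C_2 ≅ Z^8.

∂_1: C_1 → C_0 maps an edge to its endpoints' difference, ∂[p,q] = q − p. For instance
  ∂[1,2] = [2] − [1].
The 6×12 boundary matrix has rank 5 and Smith normal form diag(1,1,1,1,1).

The boundary map ∂_2: C_2 → C_1 acts by ∂[p,q,r] = [q,r] − [p,r] + [p,q]. For instance
  ∂[0,2,3] = [2,3] − [0,3] + [0,2],
  ∂[0,3,4] = [3,4] − [0,4] + [0,3].
The 12×8 boundary matrix has rank 7 and Smith normal form diag(1,1,1,1,1,1,1).

From H_k ≅ ker(∂_k) / im(∂_{k+1}) we obtain:

  H_0: rank C_0 − rank ∂_1 = 6 − 5 = 1, and the invariant factors of ∂_1 are all 1, so H_0 = Z.
  H_1: rank ker ∂_1 − rank ∂_2 = (12 − 5) − 7 = 0, and the invariant factors of ∂_2 are all 1, so H_1 = 0.
  H_2: rank ker ∂_2 − rank ∂_3 = (8 − 7) − 0 = 1, and there is no ∂_3, so H_2 = Z.

As a check, the Euler characteristic is 6 − 12 + 8 = 2, which agrees with 1 − 0 + 1 = 2.

Hence the Betti numbers are b_0 = 1, b_1 = 0, b_2 = 1.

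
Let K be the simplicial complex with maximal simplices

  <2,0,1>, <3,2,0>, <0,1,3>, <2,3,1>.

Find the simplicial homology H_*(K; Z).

Fix the vertex order 0 < 1 < 2 < 3 and write every simplex with vertices in increasing order. Then dim K = 2 and the simplices of K are:

  0-simplices (4): [0], [1], [2], [3]
  1-simplices (6): [0,1], [0,2], [0,3], [1,2], [1,3], [2,3]
  2-simplices (4): [0,1,2], [0,1,3], [0,2,3], [1,2,3]

so the chain groups are C_0 ≅ Z^4, C_1 ≅ Z^6, C_2 ≅ Z^4.

The boundary map ∂_1: C_1 → C_0 sends each edge [p,q] (with p < q) to q − p. For instance
  ∂[1,3] = [3] − [1].
The 4×6 boundary matrix has rank 3 and Smith normal form diag(1,1,1).

∂_2: C_2 → C_1 sends each 2-simplex [p,q,r] to [q,r] − [p,r] + [p,q]. For instance
  ∂[0,2,3] = [2,3] − [0,3] + [0,2],
  ∂[0,1,2] = [1,2] − [0,2] + [0,1].
The resulting 6×4 matrix has rank 3, and its Smith normal form has invariant factors (1,1,1).

From H_k ≅ ker(∂_k) / im(∂_{k+1}) we obtain:

  H_0: rank C_0 − rank ∂_1 = 4 − 3 = 1, and the invariant factors of ∂_1 are all 1, so H_0 ≅ Z.
  H_1: rank ker ∂_1 − rank ∂_2 = (6 − 3) − 3 = 0, and the invariant factors of ∂_2 are all 1, so H_1 ≅ 0.
  H_2: rank ker ∂_2 − rank ∂_3 = (4 − 3) − 0 = 1, and there is no ∂_3, so H_2 ≅ Z.

H_0 ≅ Z,  H_1 = 0,  H_2 ≅ Z.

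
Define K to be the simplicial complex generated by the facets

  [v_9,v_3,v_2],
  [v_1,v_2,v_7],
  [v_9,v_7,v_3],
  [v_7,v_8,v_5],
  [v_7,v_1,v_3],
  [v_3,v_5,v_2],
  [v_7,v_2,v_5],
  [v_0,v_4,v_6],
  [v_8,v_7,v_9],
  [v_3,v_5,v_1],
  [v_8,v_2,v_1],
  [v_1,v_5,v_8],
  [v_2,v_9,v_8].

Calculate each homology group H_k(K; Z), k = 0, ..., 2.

Fix the vertex order v_0 < v_1 < v_2 < v_3 < v_4 < v_5 < v_6 < v_7 < v_8 < v_9 and write every simplex with vertices in increasing order. Then dim K = 2 and the simplices of K are:

  0-simplices (10): [v_0], [v_1], [v_2], [v_3], [v_4], [v_5], [v_6], [v_7], [v_8], [v_9]
  1-simplices (21): (21 of them)
  2-simplices (13): (13 of them)

Hence C_0 ≅ Z^10, C_1 ≅ Z^21, C_2 ≅ Z^13.

The boundary map ∂_1: C_1 → C_0 maps an edge to its endpoints' difference, ∂[p,q] = q − p.
The resulting 10×21 matrix has rank 8, and its Smith normal form has invariant factors (1,1,1,1,1,1,1,1).

Boundary ∂_2: C_2 → C_1 acts by ∂[p,q,r] = [q,r] − [p,r] + [p,q]. For instance
  ∂[v_1,v_3,v_5] = [v_3,v_5] − [v_1,v_5] + [v_1,v_3],
  ∂[v_1,v_2,v_8] = [v_2,v_8] − [v_1,v_8] + [v_1,v_2].
This gives a 21×13 integer matrix of rank 13; reducing to Smith normal form yields diagonal entries (1,1,1,1,1,1,1,1,1,1,1,1,2).

From H_k ≅ ker(∂_k) / im(∂_{k+1}) we obtain:

  H_0: rank C_0 − rank ∂_1 = 10 − 8 = 2, and the invariant factors of ∂_1 are all 1, so H_0 ≅ Z^2.
  H_1: rank ker ∂_1 − rank ∂_2 = (21 − 8) − 13 = 0, and ∂_2 has invariant factor 2 > 1, so H_1 ≅ Z/2.
  H_2: rank ker ∂_2 − rank ∂_3 = (13 − 13) − 0 = 0, and there is no ∂_3, so H_2 ≅ 0.

As a check, the Euler characteristic is 10 − 21 + 13 = 2, which agrees with 2 − 0 + 0 = 2.

H_0 = Z^2,  H_1 = Z/2,  H_2 = 0.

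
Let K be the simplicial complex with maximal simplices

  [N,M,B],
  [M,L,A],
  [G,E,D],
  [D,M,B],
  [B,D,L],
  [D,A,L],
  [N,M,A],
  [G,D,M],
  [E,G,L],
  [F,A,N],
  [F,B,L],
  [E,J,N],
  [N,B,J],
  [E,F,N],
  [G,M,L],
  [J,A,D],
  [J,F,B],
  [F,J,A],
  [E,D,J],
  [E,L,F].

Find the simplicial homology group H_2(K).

Fix the vertex order A < B < D < E < F < G < J < L < M < N and write every simplex with vertices in increasing order. Then dim K = 2 and the simplices of K are:

  0-simplices (10): A, B, D, E, F, G, J, L, M, N
  1-simplices (30): AD, AF, AJ, AL, AM, AN, BD, BF, BJ, BL, BM, BN, DE, DG, DJ, DL, DM, EF, EG, EJ, EL, EN, FJ, FL, FN, GL, GM, JN, LM, MN
  2-simplices (20): ADJ, ADL, AFJ, AFN, ALM, AMN, BDL, BDM, BFJ, BFL, BJN, BMN, DEG, DEJ, DGM, EFL, EFN, EGL, EJN, GLM

giving chain groups C_0 ≅ Z^10, C_1 ≅ Z^30, C_2 ≅ Z^20.

∂_1: C_1 → C_0 maps an edge to its endpoints' difference, ∂[p,q] = q − p.
As a 10×30 matrix over Z this has rank 9, with invariant factors (1,1,1,1,1,1,1,1,1).

Boundary ∂_2: C_2 → C_1 acts by ∂[p,q,r] = [q,r] − [p,r] + [p,q]. For instance
  ∂BJN = JN − BN + BJ,
  ∂EGL = GL − EL + EG.
The 30×20 boundary matrix has rank 20 and Smith normal form diag(1,1,1,1,1,1,1,1,1,1,1,1,1,1,1,1,1,1,1,2).

Now H_k = ker ∂_k / im ∂_{k+1}, so:

  H_2: rank ker ∂_2 − rank ∂_3 = (20 − 20) − 0 = 0, and there is no ∂_3, so H_2 = 0.

H_2 ≅ 0.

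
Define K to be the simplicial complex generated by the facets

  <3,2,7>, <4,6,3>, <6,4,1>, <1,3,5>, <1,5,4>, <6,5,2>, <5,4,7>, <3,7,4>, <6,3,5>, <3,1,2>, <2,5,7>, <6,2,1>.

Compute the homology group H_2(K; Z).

Order the vertices as 1 < 2 < 3 < 4 < 5 < 6 < 7. Listing each simplex with vertices in this order, K has dimension 2 with simplices:

  0-simplices (7): [1], [2], [3], [4], [5], [6], [7]
  1-simplices (18): [1,2], [1,3], [1,4], [1,5], [1,6], [2,3], [2,5], [2,6], [2,7], [3,4], [3,5], [3,6], [3,7], [4,5], [4,6], [4,7], [5,6], [5,7]
  2-simplices (12): [1,2,3], [1,2,6], [1,3,5], [1,4,5], [1,4,6], [2,3,7], [2,5,6], [2,5,7], [3,4,6], [3,4,7], [3,5,6], [4,5,7]

Hence C_0 ≅ Z^7, C_1 ≅ Z^18, C_2 ≅ Z^12.

The boundary map ∂_1: C_1 → C_0 sends each edge [p,q] (with p < q) to q − p. For instance
  ∂[3,4] = [4] − [3].
The resulting 7×18 matrix has rank 6, and its Smith normal form has invariant factors (1,1,1,1,1,1).

The boundary map ∂_2: C_2 → C_1 maps a triangle to the signed sum of its edges. For instance
  ∂[1,2,6] = [2,6] − [1,6] + [1,2],
  ∂[2,3,7] = [3,7] − [2,7] + [2,3].
As a 18×12 matrix over Z this has rank 12, with invariant factors (1,1,1,1,1,1,1,1,1,1,1,2).

Reading off H_k = ker ∂_k / im ∂_{k+1}:

  H_2: rank ker ∂_2 − rank ∂_3 = (12 − 12) − 0 = 0, and there is no ∂_3, so H_2 ≅ 0.

(K is a triangulation of the real projective plane RP^2.)

H_2 = 0.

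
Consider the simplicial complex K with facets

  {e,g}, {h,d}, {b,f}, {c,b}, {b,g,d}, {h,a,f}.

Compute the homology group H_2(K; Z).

Order the vertices as a < b < c < d < e < f < g < h. Listing each simplex with vertices in this order, K has dimension 2 with simplices:

  0-simplices (8): a, b, c, d, e, f, g, h
  1-simplices (10): af, ah, bc, bd, bf, bg, dg, dh, eg, fh
  2-simplices (2): afh, bdg

Hence C_0 ≅ Z^8, C_1 ≅ Z^10, C_2 ≅ Z^2.

Boundary ∂_1: C_1 → C_0 is given by ∂[p,q] = [q] − [p].
As a 8×10 matrix over Z this has rank 7, with invariant factors (1,1,1,1,1,1,1).

The boundary map ∂_2: C_2 → C_1 sends each 2-simplex [p,q,r] to [q,r] − [p,r] + [p,q]. For instance
  ∂bdg = dg − bg + bd,
  ∂afh = fh − ah + af.
This gives a 10×2 integer matrix of rank 2; reducing to Smith normal form yields diagonal entries (1,1).

From H_k ≅ ker(∂_k) / im(∂_{k+1}) we obtain:

  H_2: rank ker ∂_2 − rank ∂_3 = (2 − 2) − 0 = 0, and there is no ∂_3, so H_2 ≅ 0.

H_2 = 0.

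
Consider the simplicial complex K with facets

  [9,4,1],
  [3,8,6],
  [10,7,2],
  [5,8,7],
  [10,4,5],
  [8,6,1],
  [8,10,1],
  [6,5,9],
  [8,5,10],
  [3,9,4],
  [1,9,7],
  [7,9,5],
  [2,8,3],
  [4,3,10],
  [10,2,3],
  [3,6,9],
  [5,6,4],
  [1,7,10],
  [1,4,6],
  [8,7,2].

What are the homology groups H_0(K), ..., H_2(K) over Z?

Order the vertices as 1 < 2 < 3 < 4 < 5 < 6 < 7 < 8 < 9 < 10. Listing each simplex with vertices in this order, K has dimension 2 with simplices:

  0-simplices (10): [1], [2], [3], [4], [5], [6], [7], [8], [9], [10]
  1-simplices (30): (30 of them)
  2-simplices (20): (20 of them)

giving chain groups C_0 ≅ Z^10, C_1 ≅ Z^30, C_2 ≅ Z^20.

∂_1: C_1 → C_0 maps an edge to its endpoints' difference, ∂[p,q] = q − p.
The resulting 10×30 matrix has rank 9, and its Smith normal form has invariant factors (1,1,1,1,1,1,1,1,1).

Boundary ∂_2: C_2 → C_1 acts by ∂[p,q,r] = [q,r] − [p,r] + [p,q]. For instance
  ∂[2,7,8] = [7,8] − [2,8] + [2,7],
  ∂[1,7,10] = [7,10] − [1,10] + [1,7].
The resulting 30×20 matrix has rank 20, and its Smith normal form has invariant factors (1,1,1,1,1,1,1,1,1,1,1,1,1,1,1,1,1,1,1,2).

From H_k ≅ ker(∂_k) / im(∂_{k+1}) we obtain:

  H_0: rank C_0 − rank ∂_1 = 10 − 9 = 1, and the invariant factors of ∂_1 are all 1, so H_0 = Z.
  H_1: rank ker ∂_1 − rank ∂_2 = (30 − 9) − 20 = 1, and ∂_2 has invariant factor 2 > 1, so H_1 = Z × Z/2.
  H_2: rank ker ∂_2 − rank ∂_3 = (20 − 20) − 0 = 0, and there is no ∂_3, so H_2 = 0.

As a check, the Euler characteristic is 10 − 30 + 20 = 0, which agrees with 1 − 1 + 0 = 0.

H_0 = Z,  H_1 = Z × Z/2,  H_2 = 0.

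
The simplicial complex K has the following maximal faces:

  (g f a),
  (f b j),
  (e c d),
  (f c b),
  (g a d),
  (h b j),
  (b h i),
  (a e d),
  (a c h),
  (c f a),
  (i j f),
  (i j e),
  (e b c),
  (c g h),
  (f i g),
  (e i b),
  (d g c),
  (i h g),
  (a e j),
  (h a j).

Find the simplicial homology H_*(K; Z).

H_0 = Z,  H_1 = Z ⊕ Z_2,  H_2 = 0.

Fix the vertex order a < b < c < d < e < f < g < h < i < j and write every simplex with vertices in increasing order. Then dim K = 2 and the simplices of K are:

  0-simplices (10): a, b, c, d, e, f, g, h, i, j
  1-simplices (30): ac, ad, ae, af, ag, ah, aj, bc, be, bf, bh, bi, bj, cd, ce, cf, cg, ch, de, dg, ei, ej, fg, fi, fj, gh, gi, hi, hj, ij
  2-simplices (20): acf, ach, ade, adg, aej, afg, ahj, bce, bcf, bei, bfj, bhi, bhj, cde, cdg, cgh, eij, fgi, fij, ghi

so the chain groups are C_0 ≅ Z^10, C_1 ≅ Z^30, C_2 ≅ Z^20.

Boundary ∂_1: C_1 → C_0 is given by ∂[p,q] = [q] − [p]. For instance
  ∂ah = h − a.
As a 10×30 matrix over Z this has rank 9, with invariant factors (1,1,1,1,1,1,1,1,1).

The boundary map ∂_2: C_2 → C_1 acts by ∂[p,q,r] = [q,r] − [p,r] + [p,q]. For instance
  ∂bce = ce − be + bc,
  ∂bhj = hj − bj + bh.
The resulting 30×20 matrix has rank 20, and its Smith normal form has invariant factors (1,1,1,1,1,1,1,1,1,1,1,1,1,1,1,1,1,1,1,2).

Computing H_k = (kernel of ∂_k) / (image of ∂_{k+1}):

  H_0: rank C_0 − rank ∂_1 = 10 − 9 = 1, and the invariant factors of ∂_1 are all 1, so H_0 = Z.
  H_1: rank ker ∂_1 − rank ∂_2 = (30 − 9) − 20 = 1, and ∂_2 has invariant factor 2 > 1, so H_1 = Z ⊕ Z_2.
  H_2: rank ker ∂_2 − rank ∂_3 = (20 − 20) − 0 = 0, and there is no ∂_3, so H_2 = 0.

As a check, the Euler characteristic is 10 − 30 + 20 = 0, which agrees with 1 − 1 + 0 = 0.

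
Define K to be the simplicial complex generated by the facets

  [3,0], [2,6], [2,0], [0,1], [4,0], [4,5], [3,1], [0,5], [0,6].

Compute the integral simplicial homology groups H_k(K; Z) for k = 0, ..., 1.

We work with the vertex ordering 0 < 1 < 2 < 3 < 4 < 5 < 6. The simplices of K, each written with vertices in increasing order, are:

  0-simplices (7): [0], [1], [2], [3], [4], [5], [6]
  1-simplices (9): [0,1], [0,2], [0,3], [0,4], [0,5], [0,6], [1,3], [2,6], [4,5]

so the chain groups are C_0 ≅ Z^7, C_1 ≅ Z^9.

Boundary ∂_1: C_1 → C_0 sends each edge [p,q] (with p < q) to q − p. For instance
  ∂[2,6] = [6] − [2].
As a 7×9 matrix over Z this has rank 6, with invariant factors (1,1,1,1,1,1).

From H_k ≅ ker(∂_k) / im(∂_{k+1}) we obtain:

  H_0: rank C_0 − rank ∂_1 = 7 − 6 = 1, and the invariant factors of ∂_1 are all 1, so H_0 ≅ Z.
  H_1: rank ker ∂_1 − rank ∂_2 = (9 − 6) − 0 = 3, and there is no ∂_2, so H_1 ≅ Z^3.

As a check, the Euler characteristic is 7 − 9 = -2, which agrees with 1 − 3 = -2.

H_0 = Z,  H_1 = Z^3.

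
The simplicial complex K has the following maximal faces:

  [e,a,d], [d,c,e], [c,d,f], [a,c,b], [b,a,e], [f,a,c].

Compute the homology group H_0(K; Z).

H_0 = Z.

We work with the vertex ordering a < b < c < d < e < f. The simplices of K, each written with vertices in increasing order, are:

  0-simplices (6): a, b, c, d, e, f
  1-simplices (12): ab, ac, ad, ae, af, bc, be, cd, ce, cf, de, df
  2-simplices (6): abc, abe, acf, ade, cde, cdf

so the chain groups are C_0 ≅ Z^6, C_1 ≅ Z^12, C_2 ≅ Z^6.

Boundary ∂_1: C_1 → C_0 is given by ∂[p,q] = [q] − [p].
The 6×12 boundary matrix has rank 5 and Smith normal form diag(1,1,1,1,1).

∂_2: C_2 → C_1 maps a triangle to the signed sum of its edges. For instance
  ∂abe = be − ae + ab,
  ∂cdf = df − cf + cd.
As a 12×6 matrix over Z this has rank 6, with invariant factors (1,1,1,1,1,1).

Computing H_k = (kernel of ∂_k) / (image of ∂_{k+1}):

  H_0: rank C_0 − rank ∂_1 = 6 − 5 = 1, and the invariant factors of ∂_1 are all 1, so H_0 ≅ Z.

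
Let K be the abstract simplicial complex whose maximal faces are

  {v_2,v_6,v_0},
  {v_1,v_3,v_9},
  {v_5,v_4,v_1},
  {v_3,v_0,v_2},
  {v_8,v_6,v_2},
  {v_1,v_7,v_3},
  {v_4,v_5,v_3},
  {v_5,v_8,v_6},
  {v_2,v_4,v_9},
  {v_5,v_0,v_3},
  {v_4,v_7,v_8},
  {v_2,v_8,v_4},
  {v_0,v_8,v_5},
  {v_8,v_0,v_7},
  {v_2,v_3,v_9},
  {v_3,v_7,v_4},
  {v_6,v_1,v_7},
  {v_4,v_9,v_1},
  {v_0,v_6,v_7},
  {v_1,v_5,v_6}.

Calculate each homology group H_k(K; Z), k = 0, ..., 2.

H_0 ≅ Z,  H_1 ≅ Z ⊕ Z/2Z,  H_2 = 0.

We work with the vertex ordering v_0 < v_1 < v_2 < v_3 < v_4 < v_5 < v_6 < v_7 < v_8 < v_9. The simplices of K, each written with vertices in increasing order, are:

  0-simplices (10): [v_0], [v_1], [v_2], [v_3], [v_4], [v_5], [v_6], [v_7], [v_8], [v_9]
  1-simplices (30): (30 of them)
  2-simplices (20): (20 of them)

Hence C_0 ≅ Z^10, C_1 ≅ Z^30, C_2 ≅ Z^20.

Boundary ∂_1: C_1 → C_0 sends each edge [p,q] (with p < q) to q − p. For instance
  ∂[v_2,v_3] = [v_3] − [v_2].
The resulting 10×30 matrix has rank 9, and its Smith normal form has invariant factors (1,1,1,1,1,1,1,1,1).

Boundary ∂_2: C_2 → C_1 acts by ∂[p,q,r] = [q,r] − [p,r] + [p,q]. For instance
  ∂[v_2,v_3,v_9] = [v_3,v_9] − [v_2,v_9] + [v_2,v_3],
  ∂[v_3,v_4,v_5] = [v_4,v_5] − [v_3,v_5] + [v_3,v_4].
The 30×20 boundary matrix has rank 20 and Smith normal form diag(1,1,1,1,1,1,1,1,1,1,1,1,1,1,1,1,1,1,1,2).

Now H_k = ker ∂_k / im ∂_{k+1}, so:

  H_0: rank C_0 − rank ∂_1 = 10 − 9 = 1, and the invariant factors of ∂_1 are all 1, so H_0 = Z.
  H_1: rank ker ∂_1 − rank ∂_2 = (30 − 9) − 20 = 1, and ∂_2 has invariant factor 2 > 1, so H_1 = Z ⊕ Z/2Z.
  H_2: rank ker ∂_2 − rank ∂_3 = (20 − 20) − 0 = 0, and there is no ∂_3, so H_2 = 0.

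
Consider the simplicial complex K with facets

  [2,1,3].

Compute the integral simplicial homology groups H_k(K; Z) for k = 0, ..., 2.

Fix the vertex order 1 < 2 < 3 and write every simplex with vertices in increasing order. Then dim K = 2 and the simplices of K are:

  0-simplices (3): [1], [2], [3]
  1-simplices (3): [1,2], [1,3], [2,3]
  2-simplices (1): [1,2,3]

so the chain groups are C_0 ≅ Z^3, C_1 ≅ Z^3, C_2 ≅ Z^1.

∂_1: C_1 → C_0 is given by ∂[p,q] = [q] − [p]. For instance
  ∂[1,3] = [3] − [1].
The resulting 3×3 matrix has rank 2, and its Smith normal form has invariant factors (1,1).

∂_2: C_2 → C_1 acts by ∂[p,q,r] = [q,r] − [p,r] + [p,q]. For instance
  ∂[1,2,3] = [2,3] − [1,3] + [1,2].
This gives a 3×1 integer matrix of rank 1; reducing to Smith normal form yields diagonal entries (1).

Computing H_k = (kernel of ∂_k) / (image of ∂_{k+1}):

  H_0: rank C_0 − rank ∂_1 = 3 − 2 = 1, and the invariant factors of ∂_1 are all 1, so H_0 = Z.
  H_1: rank ker ∂_1 − rank ∂_2 = (3 − 2) − 1 = 0, and the invariant factors of ∂_2 are all 1, so H_1 = 0.
  H_2: rank ker ∂_2 − rank ∂_3 = (1 − 1) − 0 = 0, and there is no ∂_3, so H_2 = 0.

H_0 = Z,  H_1 = 0,  H_2 = 0.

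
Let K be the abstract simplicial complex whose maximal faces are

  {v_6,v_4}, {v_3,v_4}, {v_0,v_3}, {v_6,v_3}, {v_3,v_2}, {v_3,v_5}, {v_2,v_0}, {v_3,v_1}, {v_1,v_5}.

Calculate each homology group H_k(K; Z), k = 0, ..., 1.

H_0 = Z,  H_1 = Z^3.

Order the vertices as v_0 < v_1 < v_2 < v_3 < v_4 < v_5 < v_6. Listing each simplex with vertices in this order, K has dimension 1 with simplices:

  0-simplices (7): [v_0], [v_1], [v_2], [v_3], [v_4], [v_5], [v_6]
  1-simplices (9): [v_0,v_2], [v_0,v_3], [v_1,v_3], [v_1,v_5], [v_2,v_3], [v_3,v_4], [v_3,v_5], [v_3,v_6], [v_4,v_6]

giving chain groups C_0 ≅ Z^7, C_1 ≅ Z^9.

Boundary ∂_1: C_1 → C_0 sends each edge [p,q] (with p < q) to q − p.
This gives a 7×9 integer matrix of rank 6; reducing to Smith normal form yields diagonal entries (1,1,1,1,1,1).

Reading off H_k = ker ∂_k / im ∂_{k+1}:

  H_0: rank C_0 − rank ∂_1 = 7 − 6 = 1, and the invariant factors of ∂_1 are all 1, so H_0 = Z.
  H_1: rank ker ∂_1 − rank ∂_2 = (9 − 6) − 0 = 3, and there is no ∂_2, so H_1 = Z^3.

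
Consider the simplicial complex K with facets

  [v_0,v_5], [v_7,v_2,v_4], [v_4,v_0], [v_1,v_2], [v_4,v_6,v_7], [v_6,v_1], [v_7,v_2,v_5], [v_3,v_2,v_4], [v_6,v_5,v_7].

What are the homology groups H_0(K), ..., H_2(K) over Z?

H_0 ≅ Z,  H_1 ≅ Z^2,  H_2 = 0.

Order the vertices as v_0 < v_1 < v_2 < v_3 < v_4 < v_5 < v_6 < v_7. Listing each simplex with vertices in this order, K has dimension 2 with simplices:

  0-simplices (8): [v_0], [v_1], [v_2], [v_3], [v_4], [v_5], [v_6], [v_7]
  1-simplices (14): [v_0,v_4], [v_0,v_5], [v_1,v_2], [v_1,v_6], [v_2,v_3], [v_2,v_4], [v_2,v_5], [v_2,v_7], [v_3,v_4], [v_4,v_6], [v_4,v_7], [v_5,v_6], [v_5,v_7], [v_6,v_7]
  2-simplices (5): [v_2,v_3,v_4], [v_2,v_4,v_7], [v_2,v_5,v_7], [v_4,v_6,v_7], [v_5,v_6,v_7]

Hence C_0 ≅ Z^8, C_1 ≅ Z^14, C_2 ≅ Z^5.

The boundary map ∂_1: C_1 → C_0 maps an edge to its endpoints' difference, ∂[p,q] = q − p. For instance
  ∂[v_2,v_5] = [v_5] − [v_2].
The 8×14 boundary matrix has rank 7 and Smith normal form diag(1,1,1,1,1,1,1).

Boundary ∂_2: C_2 → C_1 maps a triangle to the signed sum of its edges. For instance
  ∂[v_4,v_6,v_7] = [v_6,v_7] − [v_4,v_7] + [v_4,v_6],
  ∂[v_2,v_5,v_7] = [v_5,v_7] − [v_2,v_7] + [v_2,v_5].
As a 14×5 matrix over Z this has rank 5, with invariant factors (1,1,1,1,1).

Now H_k = ker ∂_k / im ∂_{k+1}, so:

  H_0: rank C_0 − rank ∂_1 = 8 − 7 = 1, and the invariant factors of ∂_1 are all 1, so H_0 = Z.
  H_1: rank ker ∂_1 − rank ∂_2 = (14 − 7) − 5 = 2, and the invariant factors of ∂_2 are all 1, so H_1 = Z^2.
  H_2: rank ker ∂_2 − rank ∂_3 = (5 − 5) − 0 = 0, and there is no ∂_3, so H_2 = 0.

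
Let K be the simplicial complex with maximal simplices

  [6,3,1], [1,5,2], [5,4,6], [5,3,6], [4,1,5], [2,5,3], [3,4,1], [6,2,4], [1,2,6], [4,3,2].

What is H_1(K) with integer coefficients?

Take the total order 1 < 2 < 3 < 4 < 5 < 6 on the vertex set. Then K (dimension 2) consists of the simplices:

  0-simplices (6): [1], [2], [3], [4], [5], [6]
  1-simplices (15): [1,2], [1,3], [1,4], [1,5], [1,6], [2,3], [2,4], [2,5], [2,6], [3,4], [3,5], [3,6], [4,5], [4,6], [5,6]
  2-simplices (10): [1,2,5], [1,2,6], [1,3,4], [1,3,6], [1,4,5], [2,3,4], [2,3,5], [2,4,6], [3,5,6], [4,5,6]

giving chain groups C_0 ≅ Z^6, C_1 ≅ Z^15, C_2 ≅ Z^10.

The boundary map ∂_1: C_1 → C_0 maps an edge to its endpoints' difference, ∂[p,q] = q − p. For instance
  ∂[1,4] = [4] − [1].
This gives a 6×15 integer matrix of rank 5; reducing to Smith normal form yields diagonal entries (1,1,1,1,1).

The boundary map ∂_2: C_2 → C_1 maps a triangle to the signed sum of its edges. For instance
  ∂[2,4,6] = [4,6] − [2,6] + [2,4],
  ∂[1,2,6] = [2,6] − [1,6] + [1,2].
This gives a 15×10 integer matrix of rank 10; reducing to Smith normal form yields diagonal entries (1,1,1,1,1,1,1,1,1,2).

Reading off H_k = ker ∂_k / im ∂_{k+1}:

  H_1: rank ker ∂_1 − rank ∂_2 = (15 − 5) − 10 = 0, and ∂_2 has invariant factor 2 > 1, so H_1 = Z_2.

(K is a triangulation of the real projective plane RP^2.)

H_1 ≅ Z_2.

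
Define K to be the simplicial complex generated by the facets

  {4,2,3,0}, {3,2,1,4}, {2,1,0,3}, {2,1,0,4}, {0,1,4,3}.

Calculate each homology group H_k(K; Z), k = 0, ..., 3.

K has 5 vertices, 10 edges, 10 triangles, 5 3-simplices.
rank ∂_0 = 0, rank ∂_1 = 4 ⇒ b_0 = 5 − 0 − 4 = 1; all invariant factors of ∂_1 are 1 so no torsion. So H_0 = Z.
rank ∂_1 = 4, rank ∂_2 = 6 ⇒ b_1 = 10 − 4 − 6 = 0; all invariant factors of ∂_2 are 1 so no torsion. So H_1 = 0.
rank ∂_2 = 6, rank ∂_3 = 4 ⇒ b_2 = 10 − 6 − 4 = 0; all invariant factors of ∂_3 are 1 so no torsion. So H_2 = 0.
rank ∂_3 = 4, rank ∂_4 = 0 ⇒ b_3 = 5 − 4 − 0 = 1. So H_3 = Z.

H_0 = Z,  H_1 = 0,  H_2 = 0,  H_3 = Z.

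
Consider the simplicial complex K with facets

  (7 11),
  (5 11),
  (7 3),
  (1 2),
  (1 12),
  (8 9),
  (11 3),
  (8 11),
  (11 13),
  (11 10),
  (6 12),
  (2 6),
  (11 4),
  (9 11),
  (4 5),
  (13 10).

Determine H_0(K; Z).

H_0 = Z^2.

Order the vertices as 1 < 2 < 3 < 4 < 5 < 6 < 7 < 8 < 9 < 10 < 11 < 12 < 13. Listing each simplex with vertices in this order, K has dimension 1 with simplices:

  0-simplices (13): [1], [2], [3], [4], [5], [6], [7], [8], [9], [10], [11], [12], [13]
  1-simplices (16): [1,2], [1,12], [2,6], [3,7], [3,11], [4,5], [4,11], [5,11], [6,12], [7,11], [8,9], [8,11], [9,11], [10,11], [10,13], [11,13]

Hence C_0 ≅ Z^13, C_1 ≅ Z^16.

Boundary ∂_1: C_1 → C_0 is given by ∂[p,q] = [q] − [p]. For instance
  ∂[10,13] = [13] − [10].
This gives a 13×16 integer matrix of rank 11; reducing to Smith normal form yields diagonal entries (1,1,1,1,1,1,1,1,1,1,1).

Computing H_k = (kernel of ∂_k) / (image of ∂_{k+1}):

  H_0: rank C_0 − rank ∂_1 = 13 − 11 = 2, and the invariant factors of ∂_1 are all 1, so H_0 = Z^2.

(K is a triangulation of the disjoint union of a wedge of 4 circles and the circle S^1.)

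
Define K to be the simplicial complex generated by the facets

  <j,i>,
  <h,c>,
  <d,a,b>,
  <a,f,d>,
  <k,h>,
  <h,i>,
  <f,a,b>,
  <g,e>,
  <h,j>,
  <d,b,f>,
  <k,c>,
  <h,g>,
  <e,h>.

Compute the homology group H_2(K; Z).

Take the total order a < b < c < d < e < f < g < h < i < j < k on the vertex set. Then K (dimension 2) consists of the simplices:

  0-simplices (11): a, b, c, d, e, f, g, h, i, j, k
  1-simplices (15): ab, ad, af, bd, bf, ch, ck, df, eg, eh, gh, hi, hj, hk, ij
  2-simplices (4): abd, abf, adf, bdf

giving chain groups C_0 ≅ Z^11, C_1 ≅ Z^15, C_2 ≅ Z^4.

The boundary map ∂_1: C_1 → C_0 maps an edge to its endpoints' difference, ∂[p,q] = q − p. For instance
  ∂hk = k − h.
As a 11×15 matrix over Z this has rank 9, with invariant factors (1,1,1,1,1,1,1,1,1).

Boundary ∂_2: C_2 → C_1 sends each 2-simplex [p,q,r] to [q,r] − [p,r] + [p,q]. For instance
  ∂adf = df − af + ad,
  ∂bdf = df − bf + bd.
The resulting 15×4 matrix has rank 3, and its Smith normal form has invariant factors (1,1,1).

From H_k ≅ ker(∂_k) / im(∂_{k+1}) we obtain:

  H_2: rank ker ∂_2 − rank ∂_3 = (4 − 3) − 0 = 1, and there is no ∂_3, so H_2 = Z.

(K is a triangulation of the disjoint union of a wedge of 3 circles and the 2-sphere S^2.)

H_2 ≅ Z.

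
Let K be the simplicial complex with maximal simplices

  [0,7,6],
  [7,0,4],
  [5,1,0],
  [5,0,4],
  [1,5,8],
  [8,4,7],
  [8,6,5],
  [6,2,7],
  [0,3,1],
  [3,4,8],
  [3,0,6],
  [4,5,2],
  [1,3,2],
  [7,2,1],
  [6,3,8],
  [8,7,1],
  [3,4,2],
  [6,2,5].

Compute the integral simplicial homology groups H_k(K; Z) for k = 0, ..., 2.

Fix the vertex order 0 < 1 < 2 < 3 < 4 < 5 < 6 < 7 < 8 and write every simplex with vertices in increasing order. Then dim K = 2 and the simplices of K are:

  0-simplices (9): [0], [1], [2], [3], [4], [5], [6], [7], [8]
  1-simplices (27): (27 of them)
  2-simplices (18): [0,1,3], [0,1,5], [0,3,6], [0,4,5], [0,4,7], [0,6,7], [1,2,3], [1,2,7], [1,5,8], [1,7,8], [2,3,4], [2,4,5], [2,5,6], [2,6,7], [3,4,8], [3,6,8], [4,7,8], [5,6,8]

so the chain groups are C_0 ≅ Z^9, C_1 ≅ Z^27, C_2 ≅ Z^18.

∂_1: C_1 → C_0 maps an edge to its endpoints' difference, ∂[p,q] = q − p. For instance
  ∂[1,2] = [2] − [1].
As a 9×27 matrix over Z this has rank 8, with invariant factors (1,1,1,1,1,1,1,1).

Boundary ∂_2: C_2 → C_1 sends each 2-simplex [p,q,r] to [q,r] − [p,r] + [p,q]. For instance
  ∂[2,4,5] = [4,5] − [2,5] + [2,4],
  ∂[0,4,5] = [4,5] − [0,5] + [0,4].
This gives a 27×18 integer matrix of rank 17; reducing to Smith normal form yields diagonal entries (1,1,1,1,1,1,1,1,1,1,1,1,1,1,1,1,1).

From H_k ≅ ker(∂_k) / im(∂_{k+1}) we obtain:

  H_0: rank C_0 − rank ∂_1 = 9 − 8 = 1, and the invariant factors of ∂_1 are all 1, so H_0 ≅ Z.
  H_1: rank ker ∂_1 − rank ∂_2 = (27 − 8) − 17 = 2, and the invariant factors of ∂_2 are all 1, so H_1 ≅ Z^2.
  H_2: rank ker ∂_2 − rank ∂_3 = (18 − 17) − 0 = 1, and there is no ∂_3, so H_2 ≅ Z.

H_0 ≅ Z,  H_1 ≅ Z^2,  H_2 ≅ Z.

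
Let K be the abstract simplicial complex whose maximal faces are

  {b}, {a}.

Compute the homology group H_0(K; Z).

We work with the vertex ordering a < b. The simplices of K, each written with vertices in increasing order, are:

  0-simplices (2): a, b

so the chain groups are C_0 ≅ Z^2.

Now H_k = ker ∂_k / im ∂_{k+1}, so:

  H_0: rank C_0 − rank ∂_1 = 2 − 0 = 2, and there is no ∂_1, so H_0 = Z^2.

(K is a triangulation of a set of 2 points.)

H_0 = Z^2.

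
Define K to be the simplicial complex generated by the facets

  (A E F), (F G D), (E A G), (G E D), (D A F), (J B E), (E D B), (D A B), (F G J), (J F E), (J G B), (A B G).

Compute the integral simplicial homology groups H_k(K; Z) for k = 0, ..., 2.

H_0 ≅ Z,  H_1 ≅ Z/2,  H_2 = 0.

Take the total order A < B < D < E < F < G < J on the vertex set. Then K (dimension 2) consists of the simplices:

  0-simplices (7): A, B, D, E, F, G, J
  1-simplices (18): AB, AD, AE, AF, AG, BD, BE, BG, BJ, DE, DF, DG, EF, EG, EJ, FG, FJ, GJ
  2-simplices (12): ABD, ABG, ADF, AEF, AEG, BDE, BEJ, BGJ, DEG, DFG, EFJ, FGJ

Hence C_0 ≅ Z^7, C_1 ≅ Z^18, C_2 ≅ Z^12.

Boundary ∂_1: C_1 → C_0 maps an edge to its endpoints' difference, ∂[p,q] = q − p. For instance
  ∂BE = E − B.
The resulting 7×18 matrix has rank 6, and its Smith normal form has invariant factors (1,1,1,1,1,1).

The boundary map ∂_2: C_2 → C_1 maps a triangle to the signed sum of its edges. For instance
  ∂ABD = BD − AD + AB,
  ∂DEG = EG − DG + DE.
As a 18×12 matrix over Z this has rank 12, with invariant factors (1,1,1,1,1,1,1,1,1,1,1,2).

Reading off H_k = ker ∂_k / im ∂_{k+1}:

  H_0: rank C_0 − rank ∂_1 = 7 − 6 = 1, and the invariant factors of ∂_1 are all 1, so H_0 = Z.
  H_1: rank ker ∂_1 − rank ∂_2 = (18 − 6) − 12 = 0, and ∂_2 has invariant factor 2 > 1, so H_1 = Z/2.
  H_2: rank ker ∂_2 − rank ∂_3 = (12 − 12) − 0 = 0, and there is no ∂_3, so H_2 = 0.

As a check, the Euler characteristic is 7 − 18 + 12 = 1, which agrees with 1 − 0 + 0 = 1.
(K is a triangulation of the real projective plane RP^2.)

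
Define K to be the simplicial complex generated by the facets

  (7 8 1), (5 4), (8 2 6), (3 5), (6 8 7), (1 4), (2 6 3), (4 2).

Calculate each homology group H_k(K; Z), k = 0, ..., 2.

H_0 = Z,  H_1 = Z^2,  H_2 = 0.

K has 8 vertices, 13 edges, 4 triangles.
rank ∂_0 = 0, rank ∂_1 = 7 ⇒ b_0 = 8 − 0 − 7 = 1; all invariant factors of ∂_1 are 1 so no torsion. So H_0 ≅ Z.
rank ∂_1 = 7, rank ∂_2 = 4 ⇒ b_1 = 13 − 7 − 4 = 2; all invariant factors of ∂_2 are 1 so no torsion. So H_1 ≅ Z^2.
rank ∂_2 = 4, rank ∂_3 = 0 ⇒ b_2 = 4 − 4 − 0 = 0. So H_2 ≅ 0.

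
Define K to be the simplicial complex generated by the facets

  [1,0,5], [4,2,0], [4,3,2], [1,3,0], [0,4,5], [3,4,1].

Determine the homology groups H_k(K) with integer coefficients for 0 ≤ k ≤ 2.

K has 6 vertices, 12 edges, 6 triangles.
rank ∂_0 = 0, rank ∂_1 = 5 ⇒ b_0 = 6 − 0 − 5 = 1; all invariant factors of ∂_1 are 1 so no torsion. So H_0 ≅ Z.
rank ∂_1 = 5, rank ∂_2 = 6 ⇒ b_1 = 12 − 5 − 6 = 1; all invariant factors of ∂_2 are 1 so no torsion. So H_1 ≅ Z.
rank ∂_2 = 6, rank ∂_3 = 0 ⇒ b_2 = 6 − 6 − 0 = 0. So H_2 ≅ 0.

H_0 ≅ Z,  H_1 ≅ Z,  H_2 = 0.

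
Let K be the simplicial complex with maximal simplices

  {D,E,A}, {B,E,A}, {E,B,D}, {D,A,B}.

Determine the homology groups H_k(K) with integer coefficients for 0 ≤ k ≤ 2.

Take the total order A < B < D < E on the vertex set. Then K (dimension 2) consists of the simplices:

  0-simplices (4): A, B, D, E
  1-simplices (6): AB, AD, AE, BD, BE, DE
  2-simplices (4): ABD, ABE, ADE, BDE

giving chain groups C_0 ≅ Z^4, C_1 ≅ Z^6, C_2 ≅ Z^4.

Boundary ∂_1: C_1 → C_0 sends each edge [p,q] (with p < q) to q − p. For instance
  ∂DE = E − D.
The resulting 4×6 matrix has rank 3, and its Smith normal form has invariant factors (1,1,1).

The boundary map ∂_2: C_2 → C_1 acts by ∂[p,q,r] = [q,r] − [p,r] + [p,q]. For instance
  ∂ABE = BE − AE + AB,
  ∂ABD = BD − AD + AB.
As a 6×4 matrix over Z this has rank 3, with invariant factors (1,1,1).

From H_k ≅ ker(∂_k) / im(∂_{k+1}) we obtain:

  H_0: rank C_0 − rank ∂_1 = 4 − 3 = 1, and the invariant factors of ∂_1 are all 1, so H_0 ≅ Z.
  H_1: rank ker ∂_1 − rank ∂_2 = (6 − 3) − 3 = 0, and the invariant factors of ∂_2 are all 1, so H_1 ≅ 0.
  H_2: rank ker ∂_2 − rank ∂_3 = (4 − 3) − 0 = 1, and there is no ∂_3, so H_2 ≅ Z.

(K is a triangulation of the 2-sphere S^2.)

H_0 ≅ Z,  H_1 = 0,  H_2 ≅ Z.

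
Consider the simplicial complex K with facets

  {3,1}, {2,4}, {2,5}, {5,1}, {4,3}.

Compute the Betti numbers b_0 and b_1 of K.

b_0 = 1, b_1 = 1.

Fix the vertex order 1 < 2 < 3 < 4 < 5 and write every simplex with vertices in increasing order. Then dim K = 1 and the simplices of K are:

  0-simplices (5): [1], [2], [3], [4], [5]
  1-simplices (5): [1,3], [1,5], [2,4], [2,5], [3,4]

giving chain groups C_0 ≅ Z^5, C_1 ≅ Z^5.

The boundary map ∂_1: C_1 → C_0 sends each edge [p,q] (with p < q) to q − p. For instance
  ∂[3,4] = [4] − [3].
This gives a 5×5 integer matrix of rank 4; reducing to Smith normal form yields diagonal entries (1,1,1,1).

Reading off H_k = ker ∂_k / im ∂_{k+1}:

  H_0: rank C_0 − rank ∂_1 = 5 − 4 = 1, and the invariant factors of ∂_1 are all 1, so H_0 ≅ Z.
  H_1: rank ker ∂_1 − rank ∂_2 = (5 − 4) − 0 = 1, and there is no ∂_2, so H_1 ≅ Z.

As a check, the Euler characteristic is 5 − 5 = 0, which agrees with 1 − 1 = 0.

Hence the Betti numbers are b_0 = 1, b_1 = 1.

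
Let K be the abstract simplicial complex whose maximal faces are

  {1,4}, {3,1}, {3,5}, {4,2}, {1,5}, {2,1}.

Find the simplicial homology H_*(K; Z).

Fix the vertex order 1 < 2 < 3 < 4 < 5 and write every simplex with vertices in increasing order. Then dim K = 1 and the simplices of K are:

  0-simplices (5): [1], [2], [3], [4], [5]
  1-simplices (6): [1,2], [1,3], [1,4], [1,5], [2,4], [3,5]

giving chain groups C_0 ≅ Z^5, C_1 ≅ Z^6.

The boundary map ∂_1: C_1 → C_0 is given by ∂[p,q] = [q] − [p]. For instance
  ∂[1,5] = [5] − [1].
As a 5×6 matrix over Z this has rank 4, with invariant factors (1,1,1,1).

Now H_k = ker ∂_k / im ∂_{k+1}, so:

  H_0: rank C_0 − rank ∂_1 = 5 − 4 = 1, and the invariant factors of ∂_1 are all 1, so H_0 = Z.
  H_1: rank ker ∂_1 − rank ∂_2 = (6 − 4) − 0 = 2, and there is no ∂_2, so H_1 = Z^2.

As a check, the Euler characteristic is 5 − 6 = -1, which agrees with 1 − 2 = -1.

H_0 ≅ Z,  H_1 ≅ Z^2.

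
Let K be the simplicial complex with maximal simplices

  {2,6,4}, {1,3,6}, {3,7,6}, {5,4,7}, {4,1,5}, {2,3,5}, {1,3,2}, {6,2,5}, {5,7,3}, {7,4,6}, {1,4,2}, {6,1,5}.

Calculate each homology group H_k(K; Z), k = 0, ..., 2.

We work with the vertex ordering 1 < 2 < 3 < 4 < 5 < 6 < 7. The simplices of K, each written with vertices in increasing order, are:

  0-simplices (7): [1], [2], [3], [4], [5], [6], [7]
  1-simplices (18): [1,2], [1,3], [1,4], [1,5], [1,6], [2,3], [2,4], [2,5], [2,6], [3,5], [3,6], [3,7], [4,5], [4,6], [4,7], [5,6], [5,7], [6,7]
  2-simplices (12): [1,2,3], [1,2,4], [1,3,6], [1,4,5], [1,5,6], [2,3,5], [2,4,6], [2,5,6], [3,5,7], [3,6,7], [4,5,7], [4,6,7]

so the chain groups are C_0 ≅ Z^7, C_1 ≅ Z^18, C_2 ≅ Z^12.

Boundary ∂_1: C_1 → C_0 maps an edge to its endpoints' difference, ∂[p,q] = q − p. For instance
  ∂[4,6] = [6] − [4].
The 7×18 boundary matrix has rank 6 and Smith normal form diag(1,1,1,1,1,1).

∂_2: C_2 → C_1 maps a triangle to the signed sum of its edges. For instance
  ∂[3,6,7] = [6,7] − [3,7] + [3,6],
  ∂[1,4,5] = [4,5] − [1,5] + [1,4].
As a 18×12 matrix over Z this has rank 12, with invariant factors (1,1,1,1,1,1,1,1,1,1,1,2).

Reading off H_k = ker ∂_k / im ∂_{k+1}:

  H_0: rank C_0 − rank ∂_1 = 7 − 6 = 1, and the invariant factors of ∂_1 are all 1, so H_0 = Z.
  H_1: rank ker ∂_1 − rank ∂_2 = (18 − 6) − 12 = 0, and ∂_2 has invariant factor 2 > 1, so H_1 = Z/2Z.
  H_2: rank ker ∂_2 − rank ∂_3 = (12 − 12) − 0 = 0, and there is no ∂_3, so H_2 = 0.

As a check, the Euler characteristic is 7 − 18 + 12 = 1, which agrees with 1 − 0 + 0 = 1.

H_0 ≅ Z,  H_1 ≅ Z/2Z,  H_2 = 0.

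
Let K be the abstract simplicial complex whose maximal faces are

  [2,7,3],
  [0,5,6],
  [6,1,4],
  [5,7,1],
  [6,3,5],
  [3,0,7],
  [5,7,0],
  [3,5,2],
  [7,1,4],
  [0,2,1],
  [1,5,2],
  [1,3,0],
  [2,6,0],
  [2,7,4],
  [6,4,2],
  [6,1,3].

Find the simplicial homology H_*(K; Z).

H_0 ≅ Z,  H_1 ≅ Z^2,  H_2 ≅ Z.

Fix the vertex order 0 < 1 < 2 < 3 < 4 < 5 < 6 < 7 and write every simplex with vertices in increasing order. Then dim K = 2 and the simplices of K are:

  0-simplices (8): [0], [1], [2], [3], [4], [5], [6], [7]
  1-simplices (24): (24 of them)
  2-simplices (16): [0,1,2], [0,1,3], [0,2,6], [0,3,7], [0,5,6], [0,5,7], [1,2,5], [1,3,6], [1,4,6], [1,4,7], [1,5,7], [2,3,5], [2,3,7], [2,4,6], [2,4,7], [3,5,6]

so the chain groups are C_0 ≅ Z^8, C_1 ≅ Z^24, C_2 ≅ Z^16.

The boundary map ∂_1: C_1 → C_0 is given by ∂[p,q] = [q] − [p].
The resulting 8×24 matrix has rank 7, and its Smith normal form has invariant factors (1,1,1,1,1,1,1).

Boundary ∂_2: C_2 → C_1 sends each 2-simplex [p,q,r] to [q,r] − [p,r] + [p,q]. For instance
  ∂[2,4,6] = [4,6] − [2,6] + [2,4],
  ∂[0,5,6] = [5,6] − [0,6] + [0,5].
The resulting 24×16 matrix has rank 15, and its Smith normal form has invariant factors (1,1,1,1,1,1,1,1,1,1,1,1,1,1,1).

Now H_k = ker ∂_k / im ∂_{k+1}, so:

  H_0: rank C_0 − rank ∂_1 = 8 − 7 = 1, and the invariant factors of ∂_1 are all 1, so H_0 ≅ Z.
  H_1: rank ker ∂_1 − rank ∂_2 = (24 − 7) − 15 = 2, and the invariant factors of ∂_2 are all 1, so H_1 ≅ Z^2.
  H_2: rank ker ∂_2 − rank ∂_3 = (16 − 15) − 0 = 1, and there is no ∂_3, so H_2 ≅ Z.

(K is a triangulation of the torus T^2.)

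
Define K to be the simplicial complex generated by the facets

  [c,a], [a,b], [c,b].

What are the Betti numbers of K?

Fix the vertex order a < b < c and write every simplex with vertices in increasing order. Then dim K = 1 and the simplices of K are:

  0-simplices (3): a, b, c
  1-simplices (3): ab, ac, bc

so the chain groups are C_0 ≅ Z^3, C_1 ≅ Z^3.

Boundary ∂_1: C_1 → C_0 maps an edge to its endpoints' difference, ∂[p,q] = q − p. For instance
  ∂ac = c − a.
The resulting 3×3 matrix has rank 2, and its Smith normal form has invariant factors (1,1).

From H_k ≅ ker(∂_k) / im(∂_{k+1}) we obtain:

  H_0: rank C_0 − rank ∂_1 = 3 − 2 = 1, and the invariant factors of ∂_1 are all 1, so H_0 = Z.
  H_1: rank ker ∂_1 − rank ∂_2 = (3 − 2) − 0 = 1, and there is no ∂_2, so H_1 = Z.

As a check, the Euler characteristic is 3 − 3 = 0, which agrees with 1 − 1 = 0.

Hence the Betti numbers are b_0 = 1, b_1 = 1.

b_0 = 1, b_1 = 1.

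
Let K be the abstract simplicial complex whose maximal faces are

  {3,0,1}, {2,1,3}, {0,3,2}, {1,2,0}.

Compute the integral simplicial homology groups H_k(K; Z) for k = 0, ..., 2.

We work with the vertex ordering 0 < 1 < 2 < 3. The simplices of K, each written with vertices in increasing order, are:

  0-simplices (4): [0], [1], [2], [3]
  1-simplices (6): [0,1], [0,2], [0,3], [1,2], [1,3], [2,3]
  2-simplices (4): [0,1,2], [0,1,3], [0,2,3], [1,2,3]

giving chain groups C_0 ≅ Z^4, C_1 ≅ Z^6, C_2 ≅ Z^4.

The boundary map ∂_1: C_1 → C_0 sends each edge [p,q] (with p < q) to q − p.
As a 4×6 matrix over Z this has rank 3, with invariant factors (1,1,1).

Boundary ∂_2: C_2 → C_1 acts by ∂[p,q,r] = [q,r] − [p,r] + [p,q]. For instance
  ∂[0,1,3] = [1,3] − [0,3] + [0,1],
  ∂[0,1,2] = [1,2] − [0,2] + [0,1].
This gives a 6×4 integer matrix of rank 3; reducing to Smith normal form yields diagonal entries (1,1,1).

Now H_k = ker ∂_k / im ∂_{k+1}, so:

  H_0: rank C_0 − rank ∂_1 = 4 − 3 = 1, and the invariant factors of ∂_1 are all 1, so H_0 = Z.
  H_1: rank ker ∂_1 − rank ∂_2 = (6 − 3) − 3 = 0, and the invariant factors of ∂_2 are all 1, so H_1 = 0.
  H_2: rank ker ∂_2 − rank ∂_3 = (4 − 3) − 0 = 1, and there is no ∂_3, so H_2 = Z.

H_0 = Z,  H_1 = 0,  H_2 = Z.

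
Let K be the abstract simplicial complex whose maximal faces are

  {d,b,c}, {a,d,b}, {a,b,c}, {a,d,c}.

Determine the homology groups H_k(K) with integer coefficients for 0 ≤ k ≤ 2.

Fix the vertex order a < b < c < d and write every simplex with vertices in increasing order. Then dim K = 2 and the simplices of K are:

  0-simplices (4): a, b, c, d
  1-simplices (6): ab, ac, ad, bc, bd, cd
  2-simplices (4): abc, abd, acd, bcd

Hence C_0 ≅ Z^4, C_1 ≅ Z^6, C_2 ≅ Z^4.

The boundary map ∂_1: C_1 → C_0 maps an edge to its endpoints' difference, ∂[p,q] = q − p. For instance
  ∂bc = c − b.
As a 4×6 matrix over Z this has rank 3, with invariant factors (1,1,1).

Boundary ∂_2: C_2 → C_1 acts by ∂[p,q,r] = [q,r] − [p,r] + [p,q]. For instance
  ∂abc = bc − ac + ab,
  ∂abd = bd − ad + ab.
As a 6×4 matrix over Z this has rank 3, with invariant factors (1,1,1).

Computing H_k = (kernel of ∂_k) / (image of ∂_{k+1}):

  H_0: rank C_0 − rank ∂_1 = 4 − 3 = 1, and the invariant factors of ∂_1 are all 1, so H_0 ≅ Z.
  H_1: rank ker ∂_1 − rank ∂_2 = (6 − 3) − 3 = 0, and the invariant factors of ∂_2 are all 1, so H_1 ≅ 0.
  H_2: rank ker ∂_2 − rank ∂_3 = (4 − 3) − 0 = 1, and there is no ∂_3, so H_2 ≅ Z.

As a check, the Euler characteristic is 4 − 6 + 4 = 2, which agrees with 1 − 0 + 1 = 2.
(K is a triangulation of the 2-sphere S^2.)

H_0 ≅ Z,  H_1 = 0,  H_2 ≅ Z.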